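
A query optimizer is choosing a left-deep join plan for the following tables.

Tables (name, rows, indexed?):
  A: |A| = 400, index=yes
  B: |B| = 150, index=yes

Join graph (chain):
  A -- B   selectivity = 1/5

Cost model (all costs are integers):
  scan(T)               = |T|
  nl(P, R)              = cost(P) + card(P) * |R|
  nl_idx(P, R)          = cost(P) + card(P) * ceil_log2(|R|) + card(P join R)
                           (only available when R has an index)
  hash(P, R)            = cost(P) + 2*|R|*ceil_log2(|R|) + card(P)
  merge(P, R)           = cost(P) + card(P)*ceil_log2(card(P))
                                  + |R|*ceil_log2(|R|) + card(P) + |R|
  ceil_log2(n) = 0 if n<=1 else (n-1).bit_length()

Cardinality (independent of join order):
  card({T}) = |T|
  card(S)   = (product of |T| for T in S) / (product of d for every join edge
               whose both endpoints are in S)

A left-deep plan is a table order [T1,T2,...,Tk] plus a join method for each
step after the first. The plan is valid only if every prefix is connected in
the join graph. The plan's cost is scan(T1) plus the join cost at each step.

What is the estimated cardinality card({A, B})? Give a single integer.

12000

Tables in S: A(400), B(150)
Edges inside S: A-B(d=5)
numerator = 400 * 150 = 60000
denominator = 5 = 5
card(S) = 60000 / 5 = 12000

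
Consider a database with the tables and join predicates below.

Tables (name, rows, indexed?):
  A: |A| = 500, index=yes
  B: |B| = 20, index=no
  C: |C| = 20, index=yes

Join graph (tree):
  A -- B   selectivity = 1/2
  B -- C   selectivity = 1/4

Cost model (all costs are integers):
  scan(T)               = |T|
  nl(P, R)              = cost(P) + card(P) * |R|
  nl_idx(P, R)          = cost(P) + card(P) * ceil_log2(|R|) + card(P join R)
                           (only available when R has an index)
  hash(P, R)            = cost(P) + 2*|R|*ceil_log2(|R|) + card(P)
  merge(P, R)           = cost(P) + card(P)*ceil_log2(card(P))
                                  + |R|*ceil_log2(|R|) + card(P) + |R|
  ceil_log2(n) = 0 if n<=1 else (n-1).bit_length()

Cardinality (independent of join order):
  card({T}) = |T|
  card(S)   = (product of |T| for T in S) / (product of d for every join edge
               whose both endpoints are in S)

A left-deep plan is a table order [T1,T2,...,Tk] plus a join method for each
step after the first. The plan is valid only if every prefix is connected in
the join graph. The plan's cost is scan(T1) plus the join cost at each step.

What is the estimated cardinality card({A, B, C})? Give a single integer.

Tables in S: A(500), B(20), C(20)
Edges inside S: A-B(d=2), B-C(d=4)
numerator = 500 * 20 * 20 = 200000
denominator = 2 * 4 = 8
card(S) = 200000 / 8 = 25000

25000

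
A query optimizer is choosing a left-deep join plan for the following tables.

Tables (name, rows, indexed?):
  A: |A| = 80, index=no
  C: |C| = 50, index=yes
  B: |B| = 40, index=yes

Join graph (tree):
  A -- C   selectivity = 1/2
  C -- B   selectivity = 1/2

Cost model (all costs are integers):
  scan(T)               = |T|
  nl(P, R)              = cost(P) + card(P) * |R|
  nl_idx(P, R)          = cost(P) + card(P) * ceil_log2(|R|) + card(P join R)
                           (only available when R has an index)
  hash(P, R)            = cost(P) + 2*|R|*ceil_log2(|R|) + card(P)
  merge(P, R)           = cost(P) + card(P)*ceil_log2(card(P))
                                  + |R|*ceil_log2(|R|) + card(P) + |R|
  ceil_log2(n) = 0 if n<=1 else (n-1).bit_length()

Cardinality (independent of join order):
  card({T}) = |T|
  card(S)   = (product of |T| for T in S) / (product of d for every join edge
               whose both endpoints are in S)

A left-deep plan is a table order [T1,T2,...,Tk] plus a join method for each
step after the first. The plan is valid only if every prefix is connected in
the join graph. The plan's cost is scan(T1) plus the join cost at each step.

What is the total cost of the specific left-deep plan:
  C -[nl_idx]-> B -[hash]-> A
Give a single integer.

step 1: scan C: cost=50, card=50
step 2: join B via nl_idx
    card(P join B) = 50*40/(2) = 1000
    cost = 50 + 50*6 + 1000 = 1350
step 3: join A via hash
    card(P join A) = 1000*80/(2) = 40000
    cost = 1350 + 2*80*7 + 1000 = 3470

3470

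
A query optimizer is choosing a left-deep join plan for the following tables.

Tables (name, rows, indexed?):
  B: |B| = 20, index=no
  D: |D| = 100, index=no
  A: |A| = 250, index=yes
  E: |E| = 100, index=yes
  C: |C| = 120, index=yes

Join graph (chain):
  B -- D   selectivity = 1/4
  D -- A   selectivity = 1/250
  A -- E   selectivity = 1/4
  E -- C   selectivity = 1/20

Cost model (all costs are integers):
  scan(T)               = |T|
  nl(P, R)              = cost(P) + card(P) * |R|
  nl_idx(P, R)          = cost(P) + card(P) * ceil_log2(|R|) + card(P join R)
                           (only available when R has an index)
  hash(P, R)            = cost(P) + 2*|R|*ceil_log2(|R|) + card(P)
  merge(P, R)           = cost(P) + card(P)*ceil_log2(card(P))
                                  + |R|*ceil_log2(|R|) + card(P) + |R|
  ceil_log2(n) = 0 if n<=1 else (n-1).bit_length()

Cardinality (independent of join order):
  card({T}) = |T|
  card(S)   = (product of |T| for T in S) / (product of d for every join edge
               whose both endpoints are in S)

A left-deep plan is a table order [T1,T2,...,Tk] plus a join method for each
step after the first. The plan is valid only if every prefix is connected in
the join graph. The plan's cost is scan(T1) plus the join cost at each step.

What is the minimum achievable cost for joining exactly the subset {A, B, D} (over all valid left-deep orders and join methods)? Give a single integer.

Selinger DP over subsets of {A,B,D}:
  {B}: scan cost=20, card=20
  {D}: scan cost=100, card=100
  {A}: scan cost=250, card=250
  {BD}: card=500; try (B,hash)→400, (D,merge)→940, (B,merge)→1020, (D,hash)→1440, (D,nl)→2020, (B,nl)→2100; best=400 via (B,hash)
  {AD}: card=100; try (A,nl_idx)→1000, (D,hash)→1900, (A,merge)→3150, (D,merge)→3300, (A,hash)→4200, (A,nl)→25100 …(+1); best=1000 via (A,nl_idx)
  {ABD}: card=500; try (B,hash)→1300, (B,merge)→1920, (B,nl)→3000, (A,hash)→4900, (A,nl_idx)→4900, (A,merge)→7650 …(+1); best=1300 via (B,hash)

1300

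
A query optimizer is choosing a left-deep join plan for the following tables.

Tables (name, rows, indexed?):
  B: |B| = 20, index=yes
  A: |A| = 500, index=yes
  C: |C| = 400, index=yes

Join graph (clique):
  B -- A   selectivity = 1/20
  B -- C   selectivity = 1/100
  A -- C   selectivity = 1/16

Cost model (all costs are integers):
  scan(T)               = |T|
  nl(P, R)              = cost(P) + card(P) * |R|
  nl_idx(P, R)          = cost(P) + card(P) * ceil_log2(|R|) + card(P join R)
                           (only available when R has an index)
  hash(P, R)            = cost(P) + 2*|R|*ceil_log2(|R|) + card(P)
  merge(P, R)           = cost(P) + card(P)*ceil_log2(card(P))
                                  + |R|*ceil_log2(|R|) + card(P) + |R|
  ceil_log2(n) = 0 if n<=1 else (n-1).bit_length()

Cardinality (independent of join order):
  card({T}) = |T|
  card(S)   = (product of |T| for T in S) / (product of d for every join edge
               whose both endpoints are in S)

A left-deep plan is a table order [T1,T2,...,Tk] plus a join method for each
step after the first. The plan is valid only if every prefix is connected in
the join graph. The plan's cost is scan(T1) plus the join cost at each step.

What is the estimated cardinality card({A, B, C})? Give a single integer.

125

Tables in S: A(500), B(20), C(400)
Edges inside S: B-A(d=20), B-C(d=100), A-C(d=16)
numerator = 500 * 20 * 400 = 4000000
denominator = 20 * 100 * 16 = 32000
card(S) = 4000000 / 32000 = 125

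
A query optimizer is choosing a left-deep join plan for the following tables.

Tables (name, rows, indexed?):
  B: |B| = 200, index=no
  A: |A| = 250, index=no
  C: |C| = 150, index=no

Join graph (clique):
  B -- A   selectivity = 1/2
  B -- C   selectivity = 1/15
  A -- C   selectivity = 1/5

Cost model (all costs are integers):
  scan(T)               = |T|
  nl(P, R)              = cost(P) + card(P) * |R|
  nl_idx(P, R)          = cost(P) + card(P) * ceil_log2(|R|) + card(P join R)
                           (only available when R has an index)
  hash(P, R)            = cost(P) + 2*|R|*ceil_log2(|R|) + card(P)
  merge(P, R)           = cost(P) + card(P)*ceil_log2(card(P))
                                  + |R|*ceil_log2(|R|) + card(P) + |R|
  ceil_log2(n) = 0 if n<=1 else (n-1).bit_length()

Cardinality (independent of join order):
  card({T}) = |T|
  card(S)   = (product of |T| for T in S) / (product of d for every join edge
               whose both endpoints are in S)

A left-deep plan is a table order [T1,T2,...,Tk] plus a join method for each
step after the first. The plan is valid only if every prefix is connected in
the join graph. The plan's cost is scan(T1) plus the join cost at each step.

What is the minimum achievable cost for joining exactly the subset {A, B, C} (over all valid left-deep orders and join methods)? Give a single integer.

Selinger DP over subsets of {A,B,C}:
  {B}: scan cost=200, card=200
  {A}: scan cost=250, card=250
  {C}: scan cost=150, card=150
  {AB}: card=25000; try (B,hash)→3700, (A,merge)→4250, (B,merge)→4300, (A,hash)→4400, (A,nl)→50200, (B,nl)→50250; best=3700 via (B,hash)
  {BC}: card=2000; try (C,hash)→2800, (B,merge)→3300, (C,merge)→3350, (B,hash)→3500, (B,nl)→30150, (C,nl)→30200; best=2800 via (C,hash)
  {AC}: card=7500; try (C,hash)→2900, (A,merge)→3750, (C,merge)→3850, (A,hash)→4300, (A,nl)→37650, (C,nl)→37750; best=2900 via (C,hash)
  {ABC}: card=50000; try (A,hash)→8800, (B,hash)→13600, (A,merge)→29050, (C,hash)→31100, (B,merge)→109700, (C,merge)→405050 …(+3); best=8800 via (A,hash)

8800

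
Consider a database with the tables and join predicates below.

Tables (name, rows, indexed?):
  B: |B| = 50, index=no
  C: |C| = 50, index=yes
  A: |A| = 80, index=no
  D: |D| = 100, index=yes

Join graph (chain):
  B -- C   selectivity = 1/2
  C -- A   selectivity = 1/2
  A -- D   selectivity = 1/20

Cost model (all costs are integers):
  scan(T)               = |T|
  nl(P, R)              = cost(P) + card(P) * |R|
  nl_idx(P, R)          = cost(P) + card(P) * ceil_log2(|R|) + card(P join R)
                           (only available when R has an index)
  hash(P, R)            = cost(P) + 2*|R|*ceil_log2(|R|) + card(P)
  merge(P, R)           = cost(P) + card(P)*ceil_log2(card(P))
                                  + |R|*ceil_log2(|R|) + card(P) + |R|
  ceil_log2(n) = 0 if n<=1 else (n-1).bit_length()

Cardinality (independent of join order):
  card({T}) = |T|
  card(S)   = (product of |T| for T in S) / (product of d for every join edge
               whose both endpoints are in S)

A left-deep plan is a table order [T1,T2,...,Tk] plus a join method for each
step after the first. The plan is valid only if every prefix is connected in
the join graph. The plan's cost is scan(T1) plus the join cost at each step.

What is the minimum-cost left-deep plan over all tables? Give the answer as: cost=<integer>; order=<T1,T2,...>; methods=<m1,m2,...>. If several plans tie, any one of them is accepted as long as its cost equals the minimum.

cost=12640; order=A,D,C,B; methods=nl_idx,hash,hash

Selinger DP (subsets sized 1..n):
  {B}: scan cost=50, card=50
  {C}: scan cost=50, card=50
  {A}: scan cost=80, card=80
  {D}: scan cost=100, card=100
  {BC}: card=1250; try (C,hash)→700, (B,hash)→700, (C,merge)→750, (B,merge)→750, (C,nl_idx)→1600, (C,nl)→2550 …(+1); best=700 via (C,hash)
  {AC}: card=2000; try (C,hash)→760, (A,merge)→1040, (C,merge)→1070, (A,hash)→1220, (C,nl_idx)→2560, (A,nl)→4050 …(+1); best=760 via (C,hash)
  {AD}: card=400; try (D,nl_idx)→1040, (A,hash)→1320, (D,merge)→1520, (A,merge)→1540, (D,hash)→1560, (D,nl)→8080 …(+1); best=1040 via (D,nl_idx)
  {ABC}: card=50000; try (A,hash)→3070, (B,hash)→3360, (A,merge)→16340, (B,merge)→25110, (A,nl)→100700, (B,nl)→100760; best=3070 via (A,hash)
  {ACD}: card=10000; try (C,hash)→2040, (D,hash)→4160, (C,merge)→5390, (C,nl_idx)→13440, (C,nl)→21040, (D,nl_idx)→24760 …(+2); best=2040 via (C,hash)
  {ABCD}: card=250000; try (B,hash)→12640, (D,hash)→54470, (B,merge)→152390, (B,nl)→502040, (D,nl_idx)→603070, (D,merge)→853870 …(+1); best=12640 via (B,hash)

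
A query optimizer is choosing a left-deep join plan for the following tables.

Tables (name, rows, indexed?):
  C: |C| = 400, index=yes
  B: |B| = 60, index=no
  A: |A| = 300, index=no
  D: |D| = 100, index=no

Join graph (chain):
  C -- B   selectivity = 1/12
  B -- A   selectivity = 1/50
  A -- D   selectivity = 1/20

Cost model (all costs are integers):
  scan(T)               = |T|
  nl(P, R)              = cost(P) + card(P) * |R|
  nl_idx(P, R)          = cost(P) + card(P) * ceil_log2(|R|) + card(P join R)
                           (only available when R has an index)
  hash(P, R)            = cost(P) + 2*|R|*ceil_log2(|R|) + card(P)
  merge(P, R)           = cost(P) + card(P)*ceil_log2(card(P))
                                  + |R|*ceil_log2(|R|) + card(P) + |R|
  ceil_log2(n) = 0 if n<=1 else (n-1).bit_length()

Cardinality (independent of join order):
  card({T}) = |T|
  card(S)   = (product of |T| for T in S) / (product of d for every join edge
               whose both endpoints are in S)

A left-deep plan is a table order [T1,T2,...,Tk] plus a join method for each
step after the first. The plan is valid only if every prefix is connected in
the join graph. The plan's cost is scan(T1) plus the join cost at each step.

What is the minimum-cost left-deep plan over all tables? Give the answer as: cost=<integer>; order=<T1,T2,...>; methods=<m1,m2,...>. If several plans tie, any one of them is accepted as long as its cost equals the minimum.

Selinger DP (subsets sized 1..n):
  {C}: scan cost=400, card=400
  {B}: scan cost=60, card=60
  {A}: scan cost=300, card=300
  {D}: scan cost=100, card=100
  {BC}: card=2000; try (B,hash)→1520, (C,nl_idx)→2600, (C,merge)→4480, (B,merge)→4820, (C,hash)→7320, (C,nl)→24060 …(+1); best=1520 via (B,hash)
  {AB}: card=360; try (B,hash)→1320, (A,merge)→3480, (B,merge)→3720, (A,hash)→5520, (A,nl)→18060, (B,nl)→18300; best=1320 via (B,hash)
  {AD}: card=1500; try (D,hash)→2000, (A,merge)→3900, (D,merge)→4100, (A,hash)→5600, (A,nl)→30100, (D,nl)→30300; best=2000 via (D,hash)
  {ABC}: card=12000; try (C,hash)→8880, (C,merge)→8920, (A,hash)→8920, (C,nl_idx)→16560, (A,merge)→28520, (C,nl)→145320 …(+1); best=8880 via (C,hash)
  {ABD}: card=1800; try (D,hash)→3080, (B,hash)→4220, (D,merge)→5720, (B,merge)→20420, (D,nl)→37320, (B,nl)→92000; best=3080 via (D,hash)
  {ABCD}: card=60000; try (C,hash)→12080, (D,hash)→22280, (C,merge)→28680, (C,nl_idx)→79280, (D,merge)→189680, (C,nl)→723080 …(+1); best=12080 via (C,hash)

cost=12080; order=A,B,D,C; methods=hash,hash,hash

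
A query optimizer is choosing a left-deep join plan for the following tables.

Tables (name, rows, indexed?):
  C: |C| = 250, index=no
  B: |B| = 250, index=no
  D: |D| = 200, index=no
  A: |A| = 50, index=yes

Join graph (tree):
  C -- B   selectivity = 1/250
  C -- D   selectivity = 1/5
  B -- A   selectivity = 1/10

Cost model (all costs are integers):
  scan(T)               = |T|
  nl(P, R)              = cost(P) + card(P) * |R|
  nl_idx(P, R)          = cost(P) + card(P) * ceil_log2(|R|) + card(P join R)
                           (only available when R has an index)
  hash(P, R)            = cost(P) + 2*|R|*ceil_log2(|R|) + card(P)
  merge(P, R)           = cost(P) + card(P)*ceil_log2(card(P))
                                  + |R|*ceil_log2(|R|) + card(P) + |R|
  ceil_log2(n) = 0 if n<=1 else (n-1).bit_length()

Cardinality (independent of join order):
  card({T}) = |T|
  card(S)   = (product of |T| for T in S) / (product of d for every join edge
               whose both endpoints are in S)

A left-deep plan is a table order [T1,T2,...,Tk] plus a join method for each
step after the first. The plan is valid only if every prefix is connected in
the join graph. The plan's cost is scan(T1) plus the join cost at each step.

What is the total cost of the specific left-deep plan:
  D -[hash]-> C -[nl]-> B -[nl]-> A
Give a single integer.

step 1: scan D: cost=200, card=200
step 2: join C via hash
    card(P join C) = 200*250/(5) = 10000
    cost = 200 + 2*250*8 + 200 = 4400
step 3: join B via nl
    card(P join B) = 10000*250/(250) = 10000
    cost = 4400 + 10000*250 = 2504400
step 4: join A via nl
    card(P join A) = 10000*50/(10) = 50000
    cost = 2504400 + 10000*50 = 3004400

3004400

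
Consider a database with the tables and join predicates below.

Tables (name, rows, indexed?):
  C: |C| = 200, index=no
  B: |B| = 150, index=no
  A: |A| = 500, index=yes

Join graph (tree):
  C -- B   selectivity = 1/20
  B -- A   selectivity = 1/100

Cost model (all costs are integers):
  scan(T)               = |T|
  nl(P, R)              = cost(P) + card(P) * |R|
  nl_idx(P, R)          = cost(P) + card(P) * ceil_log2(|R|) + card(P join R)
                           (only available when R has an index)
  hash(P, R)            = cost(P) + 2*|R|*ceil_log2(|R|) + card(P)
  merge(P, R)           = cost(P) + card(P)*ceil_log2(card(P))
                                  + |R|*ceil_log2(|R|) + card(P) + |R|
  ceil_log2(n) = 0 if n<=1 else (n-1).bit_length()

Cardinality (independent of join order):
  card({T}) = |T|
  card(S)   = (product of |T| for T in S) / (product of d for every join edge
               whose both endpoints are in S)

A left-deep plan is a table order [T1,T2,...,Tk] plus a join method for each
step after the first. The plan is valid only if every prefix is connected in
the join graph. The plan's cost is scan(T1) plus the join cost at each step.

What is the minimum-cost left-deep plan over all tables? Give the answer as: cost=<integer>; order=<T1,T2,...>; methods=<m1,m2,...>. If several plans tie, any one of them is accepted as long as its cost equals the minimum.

cost=6200; order=B,A,C; methods=nl_idx,hash

Selinger DP (subsets sized 1..n):
  {C}: scan cost=200, card=200
  {B}: scan cost=150, card=150
  {A}: scan cost=500, card=500
  {BC}: card=1500; try (B,hash)→2800, (C,merge)→3300, (B,merge)→3350, (C,hash)→3500, (C,nl)→30150, (B,nl)→30200; best=2800 via (B,hash)
  {AB}: card=750; try (A,nl_idx)→2250, (B,hash)→3400, (A,merge)→6500, (B,merge)→6850, (A,hash)→9300, (A,nl)→75150 …(+1); best=2250 via (A,nl_idx)
  {ABC}: card=7500; try (C,hash)→6200, (C,merge)→12300, (A,hash)→13300, (A,nl_idx)→23800, (A,merge)→25800, (C,nl)→152250 …(+1); best=6200 via (C,hash)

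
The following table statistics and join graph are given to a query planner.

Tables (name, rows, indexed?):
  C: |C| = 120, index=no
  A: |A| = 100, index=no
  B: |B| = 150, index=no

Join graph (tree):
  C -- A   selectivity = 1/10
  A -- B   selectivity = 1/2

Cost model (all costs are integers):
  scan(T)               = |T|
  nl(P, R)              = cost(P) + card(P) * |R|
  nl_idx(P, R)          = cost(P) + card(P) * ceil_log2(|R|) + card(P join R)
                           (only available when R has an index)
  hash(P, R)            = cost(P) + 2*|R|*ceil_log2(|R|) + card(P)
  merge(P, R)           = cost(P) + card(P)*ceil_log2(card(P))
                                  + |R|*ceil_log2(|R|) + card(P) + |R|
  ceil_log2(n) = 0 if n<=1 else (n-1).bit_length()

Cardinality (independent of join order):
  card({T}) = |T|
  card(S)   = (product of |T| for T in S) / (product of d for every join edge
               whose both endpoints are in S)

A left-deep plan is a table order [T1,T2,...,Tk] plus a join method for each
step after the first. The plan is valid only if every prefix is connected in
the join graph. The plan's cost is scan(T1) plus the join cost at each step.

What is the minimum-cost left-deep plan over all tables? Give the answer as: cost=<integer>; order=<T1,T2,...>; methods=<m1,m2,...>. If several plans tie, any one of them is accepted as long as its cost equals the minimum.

cost=5240; order=C,A,B; methods=hash,hash

Selinger DP (subsets sized 1..n):
  {C}: scan cost=120, card=120
  {A}: scan cost=100, card=100
  {B}: scan cost=150, card=150
  {AC}: card=1200; try (A,hash)→1640, (C,merge)→1860, (C,hash)→1880, (A,merge)→1880, (C,nl)→12100, (A,nl)→12120; best=1640 via (A,hash)
  {AB}: card=7500; try (A,hash)→1700, (B,merge)→2250, (A,merge)→2300, (B,hash)→2600, (B,nl)→15100, (A,nl)→15150; best=1700 via (A,hash)
  {ABC}: card=90000; try (B,hash)→5240, (C,hash)→10880, (B,merge)→17390, (C,merge)→107660, (B,nl)→181640, (C,nl)→901700; best=5240 via (B,hash)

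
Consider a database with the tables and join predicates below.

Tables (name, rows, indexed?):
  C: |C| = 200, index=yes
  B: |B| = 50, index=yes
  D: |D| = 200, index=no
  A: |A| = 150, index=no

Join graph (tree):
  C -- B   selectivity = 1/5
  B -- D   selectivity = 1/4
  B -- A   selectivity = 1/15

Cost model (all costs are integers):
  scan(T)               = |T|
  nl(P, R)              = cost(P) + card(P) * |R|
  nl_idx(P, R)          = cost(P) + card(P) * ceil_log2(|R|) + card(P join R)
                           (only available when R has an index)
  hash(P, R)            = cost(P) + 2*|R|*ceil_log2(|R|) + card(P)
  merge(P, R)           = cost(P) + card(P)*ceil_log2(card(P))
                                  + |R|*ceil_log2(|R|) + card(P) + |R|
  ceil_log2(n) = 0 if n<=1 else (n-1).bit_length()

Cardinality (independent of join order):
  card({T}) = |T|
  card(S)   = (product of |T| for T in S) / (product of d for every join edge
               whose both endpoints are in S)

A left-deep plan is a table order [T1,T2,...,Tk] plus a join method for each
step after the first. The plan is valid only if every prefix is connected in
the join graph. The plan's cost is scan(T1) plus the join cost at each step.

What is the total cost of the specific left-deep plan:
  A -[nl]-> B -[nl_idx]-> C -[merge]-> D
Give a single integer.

step 1: scan A: cost=150, card=150
step 2: join B via nl
    card(P join B) = 150*50/(15) = 500
    cost = 150 + 150*50 = 7650
step 3: join C via nl_idx
    card(P join C) = 500*200/(5) = 20000
    cost = 7650 + 500*8 + 20000 = 31650
step 4: join D via merge
    card(P join D) = 20000*200/(4) = 1000000
    cost = 31650 + 20000*15 + 200*8 + 20000 + 200 = 353450

353450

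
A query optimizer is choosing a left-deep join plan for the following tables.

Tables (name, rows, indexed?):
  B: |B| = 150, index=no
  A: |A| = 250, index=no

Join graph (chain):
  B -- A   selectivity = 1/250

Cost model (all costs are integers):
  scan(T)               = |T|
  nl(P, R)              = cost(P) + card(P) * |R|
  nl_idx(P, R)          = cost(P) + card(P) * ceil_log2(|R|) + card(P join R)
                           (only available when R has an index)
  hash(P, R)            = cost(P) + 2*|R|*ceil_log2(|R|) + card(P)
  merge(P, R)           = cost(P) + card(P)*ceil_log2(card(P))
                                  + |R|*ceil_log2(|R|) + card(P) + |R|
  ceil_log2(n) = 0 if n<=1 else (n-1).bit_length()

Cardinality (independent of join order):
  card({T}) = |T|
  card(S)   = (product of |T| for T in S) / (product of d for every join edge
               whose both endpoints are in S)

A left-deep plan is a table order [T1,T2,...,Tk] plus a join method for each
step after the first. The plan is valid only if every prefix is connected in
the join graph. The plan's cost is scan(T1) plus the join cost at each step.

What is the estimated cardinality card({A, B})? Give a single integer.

Tables in S: A(250), B(150)
Edges inside S: B-A(d=250)
numerator = 250 * 150 = 37500
denominator = 250 = 250
card(S) = 37500 / 250 = 150

150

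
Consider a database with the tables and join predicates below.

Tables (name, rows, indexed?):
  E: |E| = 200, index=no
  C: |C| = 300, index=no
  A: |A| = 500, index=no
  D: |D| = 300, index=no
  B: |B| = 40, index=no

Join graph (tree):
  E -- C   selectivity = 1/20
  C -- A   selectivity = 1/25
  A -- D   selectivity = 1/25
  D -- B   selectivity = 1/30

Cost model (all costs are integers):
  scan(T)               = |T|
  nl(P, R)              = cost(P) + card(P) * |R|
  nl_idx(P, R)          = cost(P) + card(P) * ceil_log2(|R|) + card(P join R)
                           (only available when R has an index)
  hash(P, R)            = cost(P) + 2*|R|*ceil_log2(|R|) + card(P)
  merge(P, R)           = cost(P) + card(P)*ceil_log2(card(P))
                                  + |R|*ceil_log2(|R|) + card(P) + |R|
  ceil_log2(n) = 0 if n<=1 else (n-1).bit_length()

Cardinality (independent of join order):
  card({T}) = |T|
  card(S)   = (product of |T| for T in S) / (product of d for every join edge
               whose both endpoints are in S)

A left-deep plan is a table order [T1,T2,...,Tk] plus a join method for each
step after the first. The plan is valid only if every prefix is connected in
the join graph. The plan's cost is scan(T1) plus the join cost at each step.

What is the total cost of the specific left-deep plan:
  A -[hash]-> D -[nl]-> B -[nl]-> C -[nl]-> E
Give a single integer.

21846400

step 1: scan A: cost=500, card=500
step 2: join D via hash
    card(P join D) = 500*300/(25) = 6000
    cost = 500 + 2*300*9 + 500 = 6400
step 3: join B via nl
    card(P join B) = 6000*40/(30) = 8000
    cost = 6400 + 6000*40 = 246400
step 4: join C via nl
    card(P join C) = 8000*300/(25) = 96000
    cost = 246400 + 8000*300 = 2646400
step 5: join E via nl
    card(P join E) = 96000*200/(20) = 960000
    cost = 2646400 + 96000*200 = 21846400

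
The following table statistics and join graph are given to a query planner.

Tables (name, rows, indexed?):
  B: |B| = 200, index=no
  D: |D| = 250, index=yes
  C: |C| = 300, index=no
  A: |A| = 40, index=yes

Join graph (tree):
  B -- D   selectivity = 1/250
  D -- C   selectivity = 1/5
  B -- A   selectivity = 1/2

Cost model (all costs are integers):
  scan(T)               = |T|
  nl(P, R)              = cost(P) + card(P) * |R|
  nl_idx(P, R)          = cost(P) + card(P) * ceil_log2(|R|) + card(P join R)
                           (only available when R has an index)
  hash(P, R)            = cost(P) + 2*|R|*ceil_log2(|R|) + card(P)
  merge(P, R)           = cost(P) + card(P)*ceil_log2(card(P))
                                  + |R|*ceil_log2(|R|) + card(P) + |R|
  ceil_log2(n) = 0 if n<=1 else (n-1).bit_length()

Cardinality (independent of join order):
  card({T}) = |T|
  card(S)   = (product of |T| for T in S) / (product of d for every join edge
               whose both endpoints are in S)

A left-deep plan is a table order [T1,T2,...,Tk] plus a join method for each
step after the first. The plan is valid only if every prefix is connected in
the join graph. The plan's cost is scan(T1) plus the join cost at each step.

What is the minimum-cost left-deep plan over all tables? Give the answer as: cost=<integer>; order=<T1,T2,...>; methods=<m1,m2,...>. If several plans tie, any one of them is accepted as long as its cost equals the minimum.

Selinger DP (subsets sized 1..n):
  {B}: scan cost=200, card=200
  {D}: scan cost=250, card=250
  {C}: scan cost=300, card=300
  {A}: scan cost=40, card=40
  {BD}: card=200; try (D,nl_idx)→2000, (B,hash)→3700, (D,merge)→4250, (B,merge)→4300, (D,hash)→4400, (D,nl)→50200 …(+1); best=2000 via (D,nl_idx)
  {AB}: card=4000; try (A,hash)→880, (B,merge)→2120, (A,merge)→2280, (B,hash)→3280, (A,nl_idx)→5400, (B,nl)→8040 …(+1); best=880 via (A,hash)
  {CD}: card=15000; try (D,hash)→4600, (C,merge)→5500, (D,merge)→5550, (C,hash)→5900, (D,nl_idx)→17700, (C,nl)→75250 …(+1); best=4600 via (D,hash)
  {BCD}: card=12000; try (C,merge)→6800, (C,hash)→7600, (B,hash)→22800, (C,nl)→62000, (B,merge)→231400, (B,nl)→3004600; best=6800 via (C,merge)
  {ABD}: card=4000; try (A,hash)→2680, (A,merge)→4080, (A,nl_idx)→7200, (D,hash)→8880, (A,nl)→10000, (D,nl_idx)→36880 …(+2); best=2680 via (A,hash)
  {ABCD}: card=240000; try (C,hash)→12080, (A,hash)→19280, (C,merge)→57680, (A,merge)→187080, (A,nl_idx)→318800, (A,nl)→486800 …(+1); best=12080 via (C,hash)

cost=12080; order=B,D,A,C; methods=nl_idx,hash,hash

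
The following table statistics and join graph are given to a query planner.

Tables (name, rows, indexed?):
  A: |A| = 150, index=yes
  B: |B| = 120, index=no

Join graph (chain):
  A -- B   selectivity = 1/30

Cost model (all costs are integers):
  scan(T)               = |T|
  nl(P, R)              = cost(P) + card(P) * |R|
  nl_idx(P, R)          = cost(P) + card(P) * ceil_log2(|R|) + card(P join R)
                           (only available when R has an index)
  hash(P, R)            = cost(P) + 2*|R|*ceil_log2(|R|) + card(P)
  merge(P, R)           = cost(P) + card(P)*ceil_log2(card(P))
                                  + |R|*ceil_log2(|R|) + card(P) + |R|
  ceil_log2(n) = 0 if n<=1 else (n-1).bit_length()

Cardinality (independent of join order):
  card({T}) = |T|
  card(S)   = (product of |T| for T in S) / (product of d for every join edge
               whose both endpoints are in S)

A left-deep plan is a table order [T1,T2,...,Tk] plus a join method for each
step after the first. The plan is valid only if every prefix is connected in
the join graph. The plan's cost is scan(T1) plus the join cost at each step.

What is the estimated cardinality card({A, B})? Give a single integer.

600

Tables in S: A(150), B(120)
Edges inside S: A-B(d=30)
numerator = 150 * 120 = 18000
denominator = 30 = 30
card(S) = 18000 / 30 = 600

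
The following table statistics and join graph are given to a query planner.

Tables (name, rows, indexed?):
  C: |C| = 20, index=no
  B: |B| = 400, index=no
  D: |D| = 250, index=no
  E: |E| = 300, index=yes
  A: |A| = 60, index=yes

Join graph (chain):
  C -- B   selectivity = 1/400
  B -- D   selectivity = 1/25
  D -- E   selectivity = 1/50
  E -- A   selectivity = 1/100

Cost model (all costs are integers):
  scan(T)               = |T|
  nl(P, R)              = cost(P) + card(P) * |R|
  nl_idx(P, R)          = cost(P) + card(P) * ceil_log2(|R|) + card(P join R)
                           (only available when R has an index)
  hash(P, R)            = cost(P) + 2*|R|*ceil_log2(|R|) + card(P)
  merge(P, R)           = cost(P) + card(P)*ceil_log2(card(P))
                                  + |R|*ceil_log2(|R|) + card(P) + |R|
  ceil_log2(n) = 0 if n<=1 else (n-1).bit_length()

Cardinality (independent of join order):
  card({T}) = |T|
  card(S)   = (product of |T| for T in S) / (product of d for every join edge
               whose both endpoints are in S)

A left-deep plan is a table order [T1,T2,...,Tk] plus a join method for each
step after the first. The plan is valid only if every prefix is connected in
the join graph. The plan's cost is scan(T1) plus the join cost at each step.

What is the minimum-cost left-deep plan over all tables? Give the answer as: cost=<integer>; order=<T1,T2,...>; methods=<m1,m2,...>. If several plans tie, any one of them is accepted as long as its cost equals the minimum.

Selinger DP (subsets sized 1..n):
  {C}: scan cost=20, card=20
  {B}: scan cost=400, card=400
  {D}: scan cost=250, card=250
  {E}: scan cost=300, card=300
  {A}: scan cost=60, card=60
  {BC}: card=20; try (C,hash)→1000, (B,merge)→4140, (C,merge)→4520, (B,hash)→7240, (B,nl)→8020, (C,nl)→8400; best=1000 via (C,hash)
  {BD}: card=4000; try (D,hash)→4800, (B,merge)→6500, (D,merge)→6650, (B,hash)→7700, (B,nl)→100250, (D,nl)→100400; best=4800 via (D,hash)
  {DE}: card=1500; try (E,nl_idx)→4000, (D,hash)→4600, (E,merge)→5500, (D,merge)→5550, (E,hash)→5900, (E,nl)→75250 …(+1); best=4000 via (E,nl_idx)
  {AE}: card=180; try (E,nl_idx)→780, (A,hash)→1320, (A,nl_idx)→2280, (E,merge)→3480, (A,merge)→3720, (E,hash)→5520 …(+2); best=780 via (E,nl_idx)
  {BCD}: card=200; try (D,merge)→3370, (D,hash)→5020, (D,nl)→6000, (C,hash)→9000, (C,merge)→56920, (C,nl)→84800; best=3370 via (D,merge)
  {BDE}: card=24000; try (B,hash)→12700, (E,hash)→14200, (B,merge)→26000, (E,merge)→59800, (E,nl_idx)→64800, (B,nl)→604000 …(+1); best=12700 via (B,hash)
  {ADE}: card=900; try (D,merge)→4650, (D,hash)→4960, (A,hash)→6220, (A,nl_idx)→13900, (A,merge)→22420, (D,nl)→45780 …(+1); best=4650 via (D,merge)
  {BCDE}: card=1200; try (E,nl_idx)→6370, (E,merge)→8170, (E,hash)→8970, (C,hash)→36900, (E,nl)→63370, (C,merge)→396820 …(+1); best=6370 via (E,nl_idx)
  {ABDE}: card=14400; try (B,hash)→12750, (B,merge)→18550, (A,hash)→37420, (A,nl_idx)→171100, (B,nl)→364650, (A,merge)→397120 …(+1); best=12750 via (B,hash)
  {ABCDE}: card=720; try (A,hash)→8290, (A,nl_idx)→14290, (A,merge)→21190, (C,hash)→27350, (A,nl)→78370, (C,merge)→228870 …(+1); best=8290 via (A,hash)

cost=8290; order=B,C,D,E,A; methods=hash,merge,nl_idx,hash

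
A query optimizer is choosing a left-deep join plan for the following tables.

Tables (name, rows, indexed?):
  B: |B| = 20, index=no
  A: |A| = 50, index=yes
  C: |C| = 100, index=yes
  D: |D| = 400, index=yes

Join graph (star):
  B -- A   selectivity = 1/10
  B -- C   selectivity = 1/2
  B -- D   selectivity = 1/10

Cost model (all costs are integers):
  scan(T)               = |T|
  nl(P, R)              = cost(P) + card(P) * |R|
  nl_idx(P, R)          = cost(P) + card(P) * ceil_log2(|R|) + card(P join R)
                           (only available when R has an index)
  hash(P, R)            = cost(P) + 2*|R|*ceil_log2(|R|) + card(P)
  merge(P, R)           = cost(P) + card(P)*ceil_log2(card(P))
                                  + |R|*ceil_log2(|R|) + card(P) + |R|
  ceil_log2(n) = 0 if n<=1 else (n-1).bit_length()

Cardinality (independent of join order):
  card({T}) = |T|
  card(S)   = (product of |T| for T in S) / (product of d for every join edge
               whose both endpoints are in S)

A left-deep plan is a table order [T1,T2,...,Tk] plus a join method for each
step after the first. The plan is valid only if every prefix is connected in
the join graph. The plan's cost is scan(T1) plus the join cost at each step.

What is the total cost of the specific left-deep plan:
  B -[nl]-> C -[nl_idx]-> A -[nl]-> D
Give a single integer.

step 1: scan B: cost=20, card=20
step 2: join C via nl
    card(P join C) = 20*100/(2) = 1000
    cost = 20 + 20*100 = 2020
step 3: join A via nl_idx
    card(P join A) = 1000*50/(10) = 5000
    cost = 2020 + 1000*6 + 5000 = 13020
step 4: join D via nl
    card(P join D) = 5000*400/(10) = 200000
    cost = 13020 + 5000*400 = 2013020

2013020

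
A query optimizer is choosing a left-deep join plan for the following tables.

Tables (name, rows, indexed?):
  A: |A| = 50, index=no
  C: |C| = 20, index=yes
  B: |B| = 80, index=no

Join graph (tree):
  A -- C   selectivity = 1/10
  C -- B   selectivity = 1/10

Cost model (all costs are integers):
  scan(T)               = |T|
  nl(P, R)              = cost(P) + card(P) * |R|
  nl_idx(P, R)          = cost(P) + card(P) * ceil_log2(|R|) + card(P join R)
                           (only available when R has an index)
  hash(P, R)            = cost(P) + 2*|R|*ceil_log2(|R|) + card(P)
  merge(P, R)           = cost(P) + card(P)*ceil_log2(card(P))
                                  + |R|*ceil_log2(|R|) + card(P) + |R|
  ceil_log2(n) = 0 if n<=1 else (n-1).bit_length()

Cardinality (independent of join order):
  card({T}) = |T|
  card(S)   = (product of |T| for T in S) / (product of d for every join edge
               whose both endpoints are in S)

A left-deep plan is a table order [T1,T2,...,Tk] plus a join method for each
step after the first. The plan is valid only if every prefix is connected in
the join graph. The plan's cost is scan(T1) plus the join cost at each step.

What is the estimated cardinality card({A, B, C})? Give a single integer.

Tables in S: A(50), B(80), C(20)
Edges inside S: A-C(d=10), C-B(d=10)
numerator = 50 * 80 * 20 = 80000
denominator = 10 * 10 = 100
card(S) = 80000 / 100 = 800

800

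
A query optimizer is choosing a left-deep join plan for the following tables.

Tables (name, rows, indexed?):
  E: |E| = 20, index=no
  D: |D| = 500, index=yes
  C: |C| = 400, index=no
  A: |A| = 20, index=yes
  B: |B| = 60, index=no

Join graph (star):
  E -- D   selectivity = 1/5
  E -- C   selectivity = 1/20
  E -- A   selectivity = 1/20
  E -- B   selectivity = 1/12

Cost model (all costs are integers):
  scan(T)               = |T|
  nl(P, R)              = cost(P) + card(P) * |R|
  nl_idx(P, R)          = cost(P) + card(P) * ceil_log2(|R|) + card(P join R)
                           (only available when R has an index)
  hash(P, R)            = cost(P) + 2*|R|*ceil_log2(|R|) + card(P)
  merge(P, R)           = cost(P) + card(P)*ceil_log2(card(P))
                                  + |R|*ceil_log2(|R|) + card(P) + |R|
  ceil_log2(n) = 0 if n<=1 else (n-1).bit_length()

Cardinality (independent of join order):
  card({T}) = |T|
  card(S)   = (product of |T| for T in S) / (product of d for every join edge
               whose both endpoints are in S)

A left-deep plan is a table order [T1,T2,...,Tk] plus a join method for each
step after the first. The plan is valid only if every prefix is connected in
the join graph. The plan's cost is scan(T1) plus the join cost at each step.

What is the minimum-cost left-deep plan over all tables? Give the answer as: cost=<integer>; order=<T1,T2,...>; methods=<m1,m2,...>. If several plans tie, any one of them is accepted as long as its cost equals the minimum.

cost=13720; order=C,E,A,B,D; methods=hash,hash,hash,hash

Selinger DP (subsets sized 1..n):
  {E}: scan cost=20, card=20
  {D}: scan cost=500, card=500
  {C}: scan cost=400, card=400
  {A}: scan cost=20, card=20
  {B}: scan cost=60, card=60
  {DE}: card=2000; try (E,hash)→1200, (D,nl_idx)→2200, (D,merge)→5140, (E,merge)→5620, (D,hash)→9040, (D,nl)→10020 …(+1); best=1200 via (E,hash)
  {CE}: card=400; try (E,hash)→1000, (C,merge)→4140, (E,merge)→4520, (C,hash)→7240, (C,nl)→8020, (E,nl)→8400; best=1000 via (E,hash)
  {AE}: card=20; try (A,nl_idx)→140, (E,hash)→240, (A,hash)→240, (E,merge)→260, (A,merge)→260, (E,nl)→420 …(+1); best=140 via (A,nl_idx)
  {BE}: card=100; try (E,hash)→320, (B,merge)→560, (E,merge)→600, (B,hash)→760, (B,nl)→1220, (E,nl)→1260; best=320 via (E,hash)
  {CDE}: card=40000; try (D,merge)→10000, (D,hash)→10400, (C,hash)→10400, (C,merge)→29200, (D,nl_idx)→44600, (D,nl)→201000 …(+1); best=10000 via (D,merge)
  {ADE}: card=2000; try (D,nl_idx)→2320, (A,hash)→3400, (D,merge)→5260, (D,hash)→9160, (D,nl)→10140, (A,nl_idx)→13200 …(+2); best=2320 via (D,nl_idx)
  {BDE}: card=10000; try (B,hash)→3920, (D,merge)→6120, (D,hash)→9420, (D,nl_idx)→11220, (B,merge)→25620, (D,nl)→50320 …(+1); best=3920 via (B,hash)
  {ACE}: card=400; try (A,hash)→1600, (A,nl_idx)→3400, (C,merge)→4260, (A,merge)→5120, (C,hash)→7360, (C,nl)→8140 …(+1); best=1600 via (A,hash)
  {BCE}: card=2000; try (B,hash)→2120, (C,merge)→5120, (B,merge)→5420, (C,hash)→7620, (B,nl)→25000, (C,nl)→40320; best=2120 via (B,hash)
  {ABE}: card=100; try (A,hash)→620, (B,merge)→680, (B,hash)→880, (A,nl_idx)→920, (A,merge)→1240, (B,nl)→1340 …(+1); best=620 via (A,hash)
  {ACDE}: card=40000; try (D,merge)→10600, (D,hash)→11000, (C,hash)→11520, (C,merge)→30320, (D,nl_idx)→45200, (A,hash)→50200 …(+5); best=10600 via (D,merge)
  {BCDE}: card=200000; try (D,hash)→13120, (C,hash)→21120, (D,merge)→31120, (B,hash)→50720, (C,merge)→157920, (D,nl_idx)→220120 …(+4); best=13120 via (D,hash)
  {ABDE}: card=10000; try (B,hash)→5040, (D,merge)→6420, (D,hash)→9720, (D,nl_idx)→11520, (A,hash)→14120, (B,merge)→26740 …(+5); best=5040 via (B,hash)
  {ABCE}: card=2000; try (B,hash)→2720, (A,hash)→4320, (C,merge)→5420, (B,merge)→6020, (C,hash)→7920, (A,nl_idx)→14120 …(+4); best=2720 via (B,hash)
  {ABCDE}: card=200000; try (D,hash)→13720, (C,hash)→22240, (D,merge)→31720, (B,hash)→51320, (C,merge)→159040, (A,hash)→213320 …(+8); best=13720 via (D,hash)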